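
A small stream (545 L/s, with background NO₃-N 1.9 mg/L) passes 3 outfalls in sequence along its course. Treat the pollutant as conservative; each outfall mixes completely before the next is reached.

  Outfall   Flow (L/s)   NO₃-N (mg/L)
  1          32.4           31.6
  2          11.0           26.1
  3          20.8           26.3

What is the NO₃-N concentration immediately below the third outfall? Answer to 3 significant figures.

4.75 mg/L

Outfall 1: combined Q = 577.4 L/s; C = (545.0·1.900 + 32.40·31.60)/577.4 = 3.567 mg/L.
Outfall 2: combined Q = 588.4 L/s; C = (577.4·3.567 + 11.00·26.10)/588.4 = 3.988 mg/L.
Outfall 3: combined Q = 609.2 L/s; C = (588.4·3.988 + 20.80·26.30)/609.2 = 4.750 mg/L.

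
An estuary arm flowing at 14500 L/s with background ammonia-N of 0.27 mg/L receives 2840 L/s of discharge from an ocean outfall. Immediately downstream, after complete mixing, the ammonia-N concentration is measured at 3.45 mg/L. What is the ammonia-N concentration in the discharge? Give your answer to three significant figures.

19.7 mg/L

Mass balance: 14500·0.2700 + 2840·Cₑ = 17340·3.450
→ Cₑ = (17340·3.450 − 14500·0.2700) / 2840 = 19.69 mg/L.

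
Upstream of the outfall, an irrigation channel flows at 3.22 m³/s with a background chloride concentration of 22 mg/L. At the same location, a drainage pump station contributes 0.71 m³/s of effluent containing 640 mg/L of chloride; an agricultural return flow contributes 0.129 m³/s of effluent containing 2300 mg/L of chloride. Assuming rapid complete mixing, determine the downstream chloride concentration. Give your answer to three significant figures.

202 mg/L

Mixed concentration C = ΣQC/ΣQ = (3.220·22.00 + 0.7100·640.0 + 0.1290·2300) / 4.059 = 821.9/4.059 = 202.5 mg/L.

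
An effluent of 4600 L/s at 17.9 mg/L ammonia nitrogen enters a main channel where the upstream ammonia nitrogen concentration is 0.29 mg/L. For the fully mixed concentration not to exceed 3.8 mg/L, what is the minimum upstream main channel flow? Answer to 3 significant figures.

Set C_mix = 3.8: (Q·0.2900 + 4600·17.90) / (Q + 4600) = 3.8
→ Q = 4600·(17.90 − 3.8)/(3.8 − 0.2900) = 18480 L/s.

18500 L/s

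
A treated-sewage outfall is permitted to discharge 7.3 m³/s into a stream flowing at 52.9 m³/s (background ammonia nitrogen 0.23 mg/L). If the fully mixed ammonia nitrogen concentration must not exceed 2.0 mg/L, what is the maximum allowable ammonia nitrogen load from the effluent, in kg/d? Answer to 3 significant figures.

9350 kg/d

Mass balance at the limit: 52.90·0.2300 + 7.300·Cₑ = 60.20·2.0 → Cₑ = 14.83 mg/L.
Load = 7.300 m³/s × 14.83 g/m³ × 86 400 s/d = 9351 kg/d.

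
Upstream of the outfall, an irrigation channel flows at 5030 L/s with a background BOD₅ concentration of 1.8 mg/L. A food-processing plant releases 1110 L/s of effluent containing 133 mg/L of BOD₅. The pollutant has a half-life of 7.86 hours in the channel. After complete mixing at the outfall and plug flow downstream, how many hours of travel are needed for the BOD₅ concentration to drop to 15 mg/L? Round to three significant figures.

6.03 h

Flow-weighted average: C = (5030·1.800 + 1110·133.0) / 6140 = 156700/6140 = 25.52 mg/L.
Half-life 7.86 h → k = ln 2 / 7.86 = 0.08819 h⁻¹ = 2.116 d⁻¹.
25.52·exp(−k·t) = 15 → t = ln(25.52/15)/k = 21690 s = 6.025 h.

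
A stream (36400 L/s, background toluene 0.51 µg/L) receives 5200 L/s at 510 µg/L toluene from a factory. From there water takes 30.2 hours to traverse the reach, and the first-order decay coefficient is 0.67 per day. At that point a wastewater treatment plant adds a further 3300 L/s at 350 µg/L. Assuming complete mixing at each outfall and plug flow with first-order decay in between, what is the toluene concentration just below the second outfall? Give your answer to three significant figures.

Flow-weighted average: C = (36400·0.5100 + 5200·510.0) / 41600 = 2671000/41600 = 64.20 µg/L; combined flow 41600 L/s.
First-order decay: C = 64.20·exp(−k·t) = 64.20·0.4304 = 27.63 µg/L.
Second outfall: C = (41600·27.63 + 3300·350.0)/44900 = 51.32 µg/L.

51.3 µg/L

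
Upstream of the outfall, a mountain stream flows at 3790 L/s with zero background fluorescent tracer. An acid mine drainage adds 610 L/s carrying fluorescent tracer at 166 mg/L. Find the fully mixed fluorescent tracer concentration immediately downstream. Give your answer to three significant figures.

23.0 mg/L

Mixed concentration C = ΣQC/ΣQ = (3790·0 + 610.0·166.0) / 4400 = 101300/4400 = 23.01 mg/L.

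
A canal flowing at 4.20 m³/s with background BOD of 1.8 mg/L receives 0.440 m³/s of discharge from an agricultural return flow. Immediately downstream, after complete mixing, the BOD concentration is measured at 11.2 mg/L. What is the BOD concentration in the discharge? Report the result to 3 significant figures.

101 mg/L

Mass balance: 4.200·1.800 + 0.4400·Cₑ = 4.640·11.20
→ Cₑ = (4.640·11.20 − 4.200·1.800) / 0.4400 = 100.9 mg/L.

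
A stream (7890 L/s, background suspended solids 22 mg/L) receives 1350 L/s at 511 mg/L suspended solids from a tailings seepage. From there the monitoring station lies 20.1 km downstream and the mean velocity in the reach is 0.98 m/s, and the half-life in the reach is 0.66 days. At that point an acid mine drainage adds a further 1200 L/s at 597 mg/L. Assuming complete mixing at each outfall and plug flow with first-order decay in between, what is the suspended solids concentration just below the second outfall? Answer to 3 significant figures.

Flow-weighted average: C = (7890·22.00 + 1350·511.0) / 9240 = 863400/9240 = 93.44 mg/L; combined flow 9240 L/s.
Travel time t = 20.1·1000 / 0.98 = 20510 s = 5.697 h.
Half-life 0.66 d → k = ln 2 / 0.66 = 1.050 d⁻¹.
First-order decay: C = 93.44·exp(−k·t) = 93.44·0.7793 = 72.83 mg/L.
At the second outfall, C = (9240·72.83 + 1200·597.0) / (9240 + 1200) = 133.1 mg/L.

133 mg/L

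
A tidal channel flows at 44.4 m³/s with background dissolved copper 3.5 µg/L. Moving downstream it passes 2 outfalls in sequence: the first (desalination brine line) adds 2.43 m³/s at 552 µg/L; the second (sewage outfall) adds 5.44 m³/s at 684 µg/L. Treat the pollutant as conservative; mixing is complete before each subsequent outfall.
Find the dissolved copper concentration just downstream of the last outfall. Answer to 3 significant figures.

Outfall 1: combined Q = 46.83 m³/s; C = (44.40·3.500 + 2.430·552.0)/46.83 = 31.96 µg/L.
Outfall 2: combined Q = 52.27 m³/s; C = (46.83·31.96 + 5.440·684.0)/52.27 = 99.82 µg/L.

99.8 µg/L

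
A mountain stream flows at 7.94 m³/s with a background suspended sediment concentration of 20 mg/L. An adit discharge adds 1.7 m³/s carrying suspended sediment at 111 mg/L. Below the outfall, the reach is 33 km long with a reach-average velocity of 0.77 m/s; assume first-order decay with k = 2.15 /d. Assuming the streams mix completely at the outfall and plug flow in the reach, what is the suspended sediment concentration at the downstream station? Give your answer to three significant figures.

Flow-weighted average: C = (7.940·20.00 + 1.700·111.0) / 9.640 = 347.5/9.640 = 36.05 mg/L.
Travel time t = 33·1000 / 0.77 = 42860 s = 11.90 h.
After decay, C = 36.05 × e^(−kt) = 36.05 × 0.3442 = 12.41 mg/L.

12.4 mg/L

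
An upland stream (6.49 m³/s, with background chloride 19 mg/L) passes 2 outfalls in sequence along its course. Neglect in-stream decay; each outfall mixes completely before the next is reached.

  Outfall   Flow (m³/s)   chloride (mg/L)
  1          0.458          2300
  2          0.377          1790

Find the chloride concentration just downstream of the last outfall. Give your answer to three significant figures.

253 mg/L

Below outfall 1: Q → 6.948 m³/s, C = (6.490·19.00 + 0.4580·2300)/6.948 = 169.4 mg/L.
Below outfall 2: Q → 7.325 m³/s, C = (6.948·169.4 + 0.3770·1790)/7.325 = 252.8 mg/L.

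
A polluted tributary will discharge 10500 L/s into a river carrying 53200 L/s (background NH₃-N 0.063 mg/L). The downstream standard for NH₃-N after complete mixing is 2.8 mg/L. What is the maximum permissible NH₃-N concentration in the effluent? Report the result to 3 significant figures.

At the limit, (Qr·Cr + Qe·Cₑ)/(Qr + Qe) = 2.8:
Cₑ = (63700·2.8 − 53200·0.06300) / 10500 = 16.67 mg/L.

16.7 mg/L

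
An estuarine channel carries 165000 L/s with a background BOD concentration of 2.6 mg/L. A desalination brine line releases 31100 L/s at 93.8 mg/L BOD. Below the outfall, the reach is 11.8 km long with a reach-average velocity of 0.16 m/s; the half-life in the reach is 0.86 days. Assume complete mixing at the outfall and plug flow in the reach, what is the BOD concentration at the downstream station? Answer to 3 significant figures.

8.58 mg/L

After mixing, C = (165000·2.600 + 31100·93.80) / 196100 = 3346000/196100 = 17.06 mg/L.
Travel time t = 11.8·1000 / 0.16 = 73750 s = 20.49 h.
Half-life 0.86 d → k = ln 2 / 0.86 = 0.8060 d⁻¹.
After decay, C = 17.06 × e^(−kt) = 17.06 × 0.5026 = 8.576 mg/L.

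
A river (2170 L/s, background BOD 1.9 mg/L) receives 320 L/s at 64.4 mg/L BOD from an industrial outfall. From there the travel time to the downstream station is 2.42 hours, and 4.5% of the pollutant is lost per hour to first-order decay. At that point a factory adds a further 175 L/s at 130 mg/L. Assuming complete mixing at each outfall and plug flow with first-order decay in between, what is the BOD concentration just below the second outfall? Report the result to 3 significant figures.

16.8 mg/L

Mass balance: C = (2170·1.900 + 320.0·64.40) / 2490 = 24730/2490 = 9.932 mg/L; combined flow 2490 L/s.
4.5%/h lost → k = −ln(1 − 0.045) = 0.04604 h⁻¹.
After decay, C = 9.932 × e^(−kt) = 9.932 × 0.8946 = 8.885 mg/L.
At the second outfall, C = (2490·8.885 + 175.0·130.0) / (2490 + 175.0) = 16.84 mg/L.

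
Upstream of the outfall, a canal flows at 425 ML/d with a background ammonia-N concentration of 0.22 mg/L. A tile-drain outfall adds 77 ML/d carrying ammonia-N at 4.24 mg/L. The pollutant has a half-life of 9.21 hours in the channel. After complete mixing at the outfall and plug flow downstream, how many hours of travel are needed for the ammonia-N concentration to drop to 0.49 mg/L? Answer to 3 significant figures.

7.11 h

Flow-weighted average: C = (425.0·0.2200 + 77.00·4.240) / 502.0 = 420.0/502.0 = 0.8366 mg/L.
Half-life 9.21 h → k = ln 2 / 9.21 = 0.07526 h⁻¹ = 1.806 d⁻¹.
0.8366·exp(−k·t) = 0.49 → t = ln(0.8366/0.49)/k = 25590 s = 7.108 h.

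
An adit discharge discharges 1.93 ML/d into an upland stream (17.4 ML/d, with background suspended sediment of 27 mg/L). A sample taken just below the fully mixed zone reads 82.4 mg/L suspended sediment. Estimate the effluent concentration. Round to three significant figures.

582 mg/L

Mass balance: 17.40·27.00 + 1.930·Cₑ = 19.33·82.40
→ Cₑ = (19.33·82.40 − 17.40·27.00) / 1.930 = 581.9 mg/L.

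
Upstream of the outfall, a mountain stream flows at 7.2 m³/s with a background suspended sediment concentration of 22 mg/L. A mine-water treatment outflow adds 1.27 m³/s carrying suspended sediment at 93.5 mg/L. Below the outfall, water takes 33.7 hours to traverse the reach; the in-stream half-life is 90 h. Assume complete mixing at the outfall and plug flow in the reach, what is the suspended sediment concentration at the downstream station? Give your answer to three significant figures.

25.2 mg/L

Mixed concentration C = ΣQC/ΣQ = (7.200·22.00 + 1.270·93.50) / 8.470 = 277.1/8.470 = 32.72 mg/L.
Half-life 90 h → k = ln 2 / 90 = 0.007702 h⁻¹ = 0.1848 d⁻¹.
Decay over the reach: 32.72·exp(−kt) = 32.72·0.7714 = 25.24 mg/L.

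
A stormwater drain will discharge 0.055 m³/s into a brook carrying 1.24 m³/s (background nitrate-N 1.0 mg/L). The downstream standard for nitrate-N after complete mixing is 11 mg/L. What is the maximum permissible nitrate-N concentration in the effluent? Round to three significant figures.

At the limit, (Qr·Cr + Qe·Cₑ)/(Qr + Qe) = 11:
Cₑ = (1.295·11 − 1.240·1.000) / 0.05500 = 236.5 mg/L.

236 mg/L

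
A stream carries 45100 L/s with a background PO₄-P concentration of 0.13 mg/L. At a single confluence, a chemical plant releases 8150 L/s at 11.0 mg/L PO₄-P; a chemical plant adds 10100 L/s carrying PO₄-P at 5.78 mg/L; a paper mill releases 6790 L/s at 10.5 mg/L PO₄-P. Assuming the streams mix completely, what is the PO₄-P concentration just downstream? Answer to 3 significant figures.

Conservation of mass: C = (45100·0.1300 + 8150·11.00 + 10100·5.780 + 6790·10.50) / 70140 = 225200/70140 = 3.211 mg/L.

3.21 mg/L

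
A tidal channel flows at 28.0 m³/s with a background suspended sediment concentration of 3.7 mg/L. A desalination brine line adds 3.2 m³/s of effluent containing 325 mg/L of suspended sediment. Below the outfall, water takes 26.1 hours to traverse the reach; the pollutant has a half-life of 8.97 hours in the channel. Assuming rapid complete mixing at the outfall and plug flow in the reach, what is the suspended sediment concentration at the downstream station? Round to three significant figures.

4.88 mg/L

Mixed concentration C = ΣQC/ΣQ = (28.00·3.700 + 3.200·325.0) / 31.20 = 1144/31.20 = 36.65 mg/L.
Half-life 8.97 h → k = ln 2 / 8.97 = 0.07727 h⁻¹ = 1.855 d⁻¹.
Decay over the reach: 36.65·exp(−kt) = 36.65·0.1331 = 4.878 mg/L.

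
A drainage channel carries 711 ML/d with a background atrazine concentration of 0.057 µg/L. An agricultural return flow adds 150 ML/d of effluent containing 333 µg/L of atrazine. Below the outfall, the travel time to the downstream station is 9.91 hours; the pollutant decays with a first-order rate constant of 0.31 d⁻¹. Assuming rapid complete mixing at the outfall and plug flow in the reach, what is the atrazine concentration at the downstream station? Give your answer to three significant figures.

After mixing, C = (711.0·0.05700 + 150.0·333.0) / 861.0 = 49990/861.0 = 58.06 µg/L.
Decay over the reach: 58.06·exp(−kt) = 58.06·0.8798 = 51.08 µg/L.

51.1 µg/L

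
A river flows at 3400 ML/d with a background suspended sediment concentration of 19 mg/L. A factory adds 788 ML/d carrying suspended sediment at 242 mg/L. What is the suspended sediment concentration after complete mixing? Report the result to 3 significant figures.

Flow-weighted average: C = (3400·19.00 + 788.0·242.0) / 4188 = 255300/4188 = 60.96 mg/L.

61.0 mg/L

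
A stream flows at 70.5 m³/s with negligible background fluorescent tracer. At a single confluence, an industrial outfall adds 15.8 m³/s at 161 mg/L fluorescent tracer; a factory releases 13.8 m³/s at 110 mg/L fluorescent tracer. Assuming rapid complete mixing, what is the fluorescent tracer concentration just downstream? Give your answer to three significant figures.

40.6 mg/L

Mass balance: C = (70.50·0 + 15.80·161.0 + 13.80·110.0) / 100.1 = 4062/100.1 = 40.58 mg/L.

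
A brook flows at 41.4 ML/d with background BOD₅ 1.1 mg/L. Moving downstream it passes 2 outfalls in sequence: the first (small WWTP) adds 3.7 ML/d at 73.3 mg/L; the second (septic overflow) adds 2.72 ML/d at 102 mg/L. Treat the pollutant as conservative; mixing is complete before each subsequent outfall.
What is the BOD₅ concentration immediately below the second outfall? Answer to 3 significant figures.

Below outfall 1: Q → 45.10 ML/d, C = (41.40·1.100 + 3.700·73.30)/45.10 = 7.023 mg/L.
Below outfall 2: Q → 47.82 ML/d, C = (45.10·7.023 + 2.720·102.0)/47.82 = 12.43 mg/L.

12.4 mg/L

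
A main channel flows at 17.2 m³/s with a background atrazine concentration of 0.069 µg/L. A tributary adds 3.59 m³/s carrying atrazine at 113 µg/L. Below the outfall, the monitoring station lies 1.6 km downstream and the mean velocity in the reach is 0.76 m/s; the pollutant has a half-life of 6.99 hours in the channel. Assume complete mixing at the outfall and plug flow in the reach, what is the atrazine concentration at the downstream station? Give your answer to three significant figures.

Conservation of mass: C = (17.20·0.06900 + 3.590·113.0) / 20.79 = 406.9/20.79 = 19.57 µg/L.
Travel time t = 1.6·1000 / 0.76 = 2105 s = 0.5848 h.
Half-life 6.99 h → k = ln 2 / 6.99 = 0.09916 h⁻¹ = 2.380 d⁻¹.
Decay over the reach: 19.57·exp(−kt) = 19.57·0.9437 = 18.47 µg/L.

18.5 µg/L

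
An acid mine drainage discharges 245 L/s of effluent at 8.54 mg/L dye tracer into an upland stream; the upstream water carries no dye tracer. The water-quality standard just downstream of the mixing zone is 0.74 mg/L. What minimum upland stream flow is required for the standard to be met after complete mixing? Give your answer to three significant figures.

Set C_mix = 0.74: (Q·0 + 245.0·8.540) / (Q + 245.0) = 0.74
→ Q = 245.0·(8.540 − 0.74)/(0.74 − 0) = 2582 L/s.

2580 L/s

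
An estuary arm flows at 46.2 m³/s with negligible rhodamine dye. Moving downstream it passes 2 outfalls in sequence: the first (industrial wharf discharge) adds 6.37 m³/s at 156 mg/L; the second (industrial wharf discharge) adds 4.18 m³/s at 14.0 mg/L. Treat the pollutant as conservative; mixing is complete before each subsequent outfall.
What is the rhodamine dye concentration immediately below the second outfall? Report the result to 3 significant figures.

18.5 mg/L

After outfall 1: Q = 46.20 + 6.370 = 52.57 m³/s; C = (46.20·0 + 6.370·156.0)/52.57 = 18.90 mg/L.
After outfall 2: Q = 52.57 + 4.180 = 56.75 m³/s; C = (52.57·18.90 + 4.180·14.00)/56.75 = 18.54 mg/L.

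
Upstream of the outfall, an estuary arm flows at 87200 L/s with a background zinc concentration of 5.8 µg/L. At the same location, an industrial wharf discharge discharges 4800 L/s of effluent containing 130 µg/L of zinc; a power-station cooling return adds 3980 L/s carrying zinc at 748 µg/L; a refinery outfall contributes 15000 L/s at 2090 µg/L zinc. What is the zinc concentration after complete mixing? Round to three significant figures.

319 µg/L

After mixing, C = (87200·5.800 + 4800·130.0 + 3980·748.0 + 15000·2090) / 111000 = 35460000/111000 = 319.5 µg/L.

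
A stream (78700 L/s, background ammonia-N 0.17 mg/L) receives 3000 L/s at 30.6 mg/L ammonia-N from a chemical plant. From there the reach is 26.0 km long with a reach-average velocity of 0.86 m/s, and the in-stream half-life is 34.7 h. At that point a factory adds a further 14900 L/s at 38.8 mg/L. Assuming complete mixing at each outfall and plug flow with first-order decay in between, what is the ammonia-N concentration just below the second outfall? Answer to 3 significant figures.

Conservation of mass: C = (78700·0.1700 + 3000·30.60) / 81700 = 105200/81700 = 1.287 mg/L; combined flow 81700 L/s.
Travel time t = 26.0·1000 / 0.86 = 30230 s = 8.398 h.
Half-life 34.7 h → k = ln 2 / 34.7 = 0.01998 h⁻¹ = 0.4794 d⁻¹.
Applying C = C₀e^(−kt): 1.287 × 0.8456 = 1.089 mg/L.
At the second outfall, C = (81700·1.089 + 14900·38.80) / (81700 + 14900) = 6.905 mg/L.

6.91 mg/L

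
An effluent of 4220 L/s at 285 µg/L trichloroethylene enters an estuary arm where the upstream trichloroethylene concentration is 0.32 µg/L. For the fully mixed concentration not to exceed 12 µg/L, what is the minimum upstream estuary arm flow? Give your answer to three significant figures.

98600 L/s

Set C_mix = 12: (Q·0.3200 + 4220·285.0) / (Q + 4220) = 12
→ Q = 4220·(285.0 − 12)/(12 − 0.3200) = 98640 L/s.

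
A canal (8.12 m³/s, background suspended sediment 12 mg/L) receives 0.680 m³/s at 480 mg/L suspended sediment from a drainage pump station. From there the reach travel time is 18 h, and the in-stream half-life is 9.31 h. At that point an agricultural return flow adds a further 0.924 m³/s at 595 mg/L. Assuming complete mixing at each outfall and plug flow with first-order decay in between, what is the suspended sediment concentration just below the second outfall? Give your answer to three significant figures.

Mass balance: C = (8.120·12.00 + 0.6800·480.0) / 8.800 = 423.8/8.800 = 48.16 mg/L; combined flow 8.800 m³/s.
Half-life 9.31 h → k = ln 2 / 9.31 = 0.07445 h⁻¹ = 1.787 d⁻¹.
After decay, C = 48.16 × e^(−kt) = 48.16 × 0.2618 = 12.61 mg/L.
At the second outfall, C = (8.800·12.61 + 0.9240·595.0) / (8.800 + 0.9240) = 67.95 mg/L.

67.9 mg/L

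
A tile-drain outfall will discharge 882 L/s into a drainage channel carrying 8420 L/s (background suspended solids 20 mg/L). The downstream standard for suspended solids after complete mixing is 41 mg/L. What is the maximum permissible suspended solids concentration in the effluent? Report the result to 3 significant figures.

At the limit, (Qr·Cr + Qe·Cₑ)/(Qr + Qe) = 41:
Cₑ = (9302·41 − 8420·20.00) / 882.0 = 241.5 mg/L.

241 mg/L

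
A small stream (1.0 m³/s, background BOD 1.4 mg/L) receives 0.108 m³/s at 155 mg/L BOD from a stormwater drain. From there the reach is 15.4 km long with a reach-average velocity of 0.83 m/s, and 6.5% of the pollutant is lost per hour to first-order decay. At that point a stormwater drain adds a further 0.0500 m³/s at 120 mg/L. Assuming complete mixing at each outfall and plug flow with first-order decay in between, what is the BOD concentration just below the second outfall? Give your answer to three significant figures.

16.3 mg/L

After mixing, C = (1.000·1.400 + 0.1080·155.0) / 1.108 = 18.14/1.108 = 16.37 mg/L; combined flow 1.108 m³/s.
Travel time t = 15.4·1000 / 0.83 = 18550 s = 5.154 h.
6.5%/h lost → k = −ln(1 − 0.065) = 0.06721 h⁻¹.
Decay over the reach: 16.37·exp(−kt) = 16.37·0.7072 = 11.58 mg/L.
Second outfall: C = (1.108·11.58 + 0.05000·120.0)/1.158 = 16.26 mg/L.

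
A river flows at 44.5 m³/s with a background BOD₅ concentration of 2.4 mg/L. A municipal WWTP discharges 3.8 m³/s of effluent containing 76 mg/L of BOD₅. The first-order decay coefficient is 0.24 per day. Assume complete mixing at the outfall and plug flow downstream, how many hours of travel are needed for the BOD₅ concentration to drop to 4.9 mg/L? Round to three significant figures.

51.4 h

After mixing, C = (44.50·2.400 + 3.800·76.00) / 48.30 = 395.6/48.30 = 8.190 mg/L.
8.190·exp(−k·t) = 4.9 → t = ln(8.190/4.9)/k = 184900 s = 51.37 h.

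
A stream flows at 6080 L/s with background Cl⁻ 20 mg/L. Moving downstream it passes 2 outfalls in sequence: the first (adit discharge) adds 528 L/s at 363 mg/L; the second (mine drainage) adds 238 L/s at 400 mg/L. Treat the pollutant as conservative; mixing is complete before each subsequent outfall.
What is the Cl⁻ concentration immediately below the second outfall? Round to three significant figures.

59.7 mg/L

After outfall 1: Q = 6080 + 528.0 = 6608 L/s; C = (6080·20.00 + 528.0·363.0)/6608 = 47.41 mg/L.
After outfall 2: Q = 6608 + 238.0 = 6846 L/s; C = (6608·47.41 + 238.0·400.0)/6846 = 59.66 mg/L.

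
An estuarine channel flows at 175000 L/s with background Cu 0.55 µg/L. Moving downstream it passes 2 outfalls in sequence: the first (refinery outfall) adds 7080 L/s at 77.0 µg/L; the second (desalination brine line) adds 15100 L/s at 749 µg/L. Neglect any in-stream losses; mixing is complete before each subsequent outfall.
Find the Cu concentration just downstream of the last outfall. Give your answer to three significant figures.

60.6 µg/L

After outfall 1: Q = 175000 + 7080 = 182100 L/s; C = (175000·0.5500 + 7080·77.00)/182100 = 3.523 µg/L.
After outfall 2: Q = 182100 + 15100 = 197200 L/s; C = (182100·3.523 + 15100·749.0)/197200 = 60.61 µg/L.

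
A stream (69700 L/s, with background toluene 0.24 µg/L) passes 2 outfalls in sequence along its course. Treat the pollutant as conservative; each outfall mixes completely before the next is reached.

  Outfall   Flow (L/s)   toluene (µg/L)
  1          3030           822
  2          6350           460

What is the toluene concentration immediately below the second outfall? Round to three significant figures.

68.6 µg/L

After outfall 1: Q = 69700 + 3030 = 72730 L/s; C = (69700·0.2400 + 3030·822.0)/72730 = 34.48 µg/L.
After outfall 2: Q = 72730 + 6350 = 79080 L/s; C = (72730·34.48 + 6350·460.0)/79080 = 68.64 µg/L.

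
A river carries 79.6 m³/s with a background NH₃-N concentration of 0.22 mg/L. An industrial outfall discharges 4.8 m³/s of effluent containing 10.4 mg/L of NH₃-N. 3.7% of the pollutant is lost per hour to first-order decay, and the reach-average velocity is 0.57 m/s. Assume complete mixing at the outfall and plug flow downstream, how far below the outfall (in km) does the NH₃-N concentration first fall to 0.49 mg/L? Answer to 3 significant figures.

After mixing, C = (79.60·0.2200 + 4.800·10.40) / 84.40 = 67.43/84.40 = 0.7990 mg/L.
3.7%/h lost → k = −ln(1 − 0.037) = 0.03770 h⁻¹.
Set 0.7990·exp(−k·t) = 0.49 → t = ln(0.7990/0.49)/k = 46680 s = 12.97 h.
Distance = v·t = 0.57·46680 = 26610 m = 26.61 km.

26.6 km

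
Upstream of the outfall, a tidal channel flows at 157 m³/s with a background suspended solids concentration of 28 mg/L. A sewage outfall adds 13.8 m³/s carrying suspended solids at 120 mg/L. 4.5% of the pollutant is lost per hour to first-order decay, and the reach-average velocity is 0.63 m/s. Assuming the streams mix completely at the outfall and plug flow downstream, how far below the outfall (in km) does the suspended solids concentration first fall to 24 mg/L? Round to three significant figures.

19.2 km

Conservation of mass: C = (157.0·28.00 + 13.80·120.0) / 170.8 = 6052/170.8 = 35.43 mg/L.
4.5%/h lost → k = −ln(1 − 0.045) = 0.04604 h⁻¹.
Set 35.43·exp(−k·t) = 24 → t = ln(35.43/24)/k = 30460 s = 8.461 h.
Distance = v·t = 0.63·30460 = 19190 m = 19.19 km.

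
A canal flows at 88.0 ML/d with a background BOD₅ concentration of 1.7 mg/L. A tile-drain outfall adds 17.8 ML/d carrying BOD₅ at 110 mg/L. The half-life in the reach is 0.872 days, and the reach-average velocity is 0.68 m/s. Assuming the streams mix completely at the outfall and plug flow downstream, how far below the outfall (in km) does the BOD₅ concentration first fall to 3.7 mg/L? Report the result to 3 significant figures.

124 km

Mixed concentration C = ΣQC/ΣQ = (88.00·1.700 + 17.80·110.0) / 105.8 = 2108/105.8 = 19.92 mg/L.
Half-life 0.872 d → k = ln 2 / 0.872 = 0.7949 d⁻¹.
Set 19.92·exp(−k·t) = 3.7 → t = ln(19.92/3.7)/k = 183000 s = 50.83 h.
Distance = v·t = 0.68·183000 = 124400 m = 124.4 km.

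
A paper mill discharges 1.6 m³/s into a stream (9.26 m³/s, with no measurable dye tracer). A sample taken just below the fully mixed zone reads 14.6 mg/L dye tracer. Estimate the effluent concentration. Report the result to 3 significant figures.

Mass balance: 9.260·0 + 1.600·Cₑ = 10.86·14.60
→ Cₑ = (10.86·14.60 − 9.260·0) / 1.600 = 99.10 mg/L.

99.1 mg/L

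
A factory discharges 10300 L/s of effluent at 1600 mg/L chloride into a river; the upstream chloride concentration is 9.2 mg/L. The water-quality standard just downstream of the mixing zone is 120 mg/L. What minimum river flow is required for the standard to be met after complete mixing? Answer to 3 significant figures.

138000 L/s

Set C_mix = 120: (Q·9.200 + 10300·1600) / (Q + 10300) = 120
→ Q = 10300·(1600 − 120)/(120 − 9.200) = 137600 L/s.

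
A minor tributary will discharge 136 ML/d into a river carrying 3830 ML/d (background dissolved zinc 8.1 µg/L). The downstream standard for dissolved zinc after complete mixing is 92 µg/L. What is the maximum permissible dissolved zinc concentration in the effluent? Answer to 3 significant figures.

At the limit, (Qr·Cr + Qe·Cₑ)/(Qr + Qe) = 92:
Cₑ = (3966·92 − 3830·8.100) / 136.0 = 2455 µg/L.

2450 µg/L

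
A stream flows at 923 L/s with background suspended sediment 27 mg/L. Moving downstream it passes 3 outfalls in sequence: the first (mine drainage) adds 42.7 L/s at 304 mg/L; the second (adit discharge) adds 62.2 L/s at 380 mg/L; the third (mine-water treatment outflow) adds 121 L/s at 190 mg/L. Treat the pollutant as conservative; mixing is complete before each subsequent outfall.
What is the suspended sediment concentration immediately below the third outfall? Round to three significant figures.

73.6 mg/L

Outfall 1: combined Q = 965.7 L/s; C = (923.0·27.00 + 42.70·304.0)/965.7 = 39.25 mg/L.
Outfall 2: combined Q = 1028 L/s; C = (965.7·39.25 + 62.20·380.0)/1028 = 59.87 mg/L.
Outfall 3: combined Q = 1149 L/s; C = (1028·59.87 + 121.0·190.0)/1149 = 73.57 mg/L.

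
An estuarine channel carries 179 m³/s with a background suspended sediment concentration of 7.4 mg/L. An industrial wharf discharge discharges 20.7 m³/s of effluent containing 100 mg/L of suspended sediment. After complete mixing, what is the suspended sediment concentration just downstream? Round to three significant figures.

After mixing, C = (179.0·7.400 + 20.70·100.0) / 199.7 = 3395/199.7 = 17.00 mg/L.

17.0 mg/L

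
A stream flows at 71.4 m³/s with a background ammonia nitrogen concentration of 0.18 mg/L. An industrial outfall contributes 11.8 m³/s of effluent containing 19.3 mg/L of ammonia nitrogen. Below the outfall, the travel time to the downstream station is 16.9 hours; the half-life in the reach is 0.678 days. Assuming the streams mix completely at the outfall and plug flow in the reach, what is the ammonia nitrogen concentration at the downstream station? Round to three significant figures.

1.41 mg/L

Mass balance: C = (71.40·0.1800 + 11.80·19.30) / 83.20 = 240.6/83.20 = 2.892 mg/L.
Half-life 0.678 d → k = ln 2 / 0.678 = 1.022 d⁻¹.
After decay, C = 2.892 × e^(−kt) = 2.892 × 0.4868 = 1.408 mg/L.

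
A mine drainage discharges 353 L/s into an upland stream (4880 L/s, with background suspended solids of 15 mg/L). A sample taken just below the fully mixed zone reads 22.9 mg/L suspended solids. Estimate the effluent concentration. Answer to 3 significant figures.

Mass balance: 4880·15.00 + 353.0·Cₑ = 5233·22.90
→ Cₑ = (5233·22.90 − 4880·15.00) / 353.0 = 132.1 mg/L.

132 mg/L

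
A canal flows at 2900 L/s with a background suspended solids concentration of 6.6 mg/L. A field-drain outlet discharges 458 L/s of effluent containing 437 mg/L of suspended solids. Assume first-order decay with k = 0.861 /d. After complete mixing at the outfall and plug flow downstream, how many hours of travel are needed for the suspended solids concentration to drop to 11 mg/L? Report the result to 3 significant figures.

Mixed concentration C = ΣQC/ΣQ = (2900·6.600 + 458.0·437.0) / 3358 = 219300/3358 = 65.30 mg/L.
65.30·exp(−k·t) = 11 → t = ln(65.30/11)/k = 178700 s = 49.65 h.

49.6 h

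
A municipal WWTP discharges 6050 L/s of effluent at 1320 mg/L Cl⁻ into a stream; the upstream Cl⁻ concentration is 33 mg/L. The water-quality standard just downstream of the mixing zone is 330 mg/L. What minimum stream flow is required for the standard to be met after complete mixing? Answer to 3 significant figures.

20200 L/s

Set C_mix = 330: (Q·33.00 + 6050·1320) / (Q + 6050) = 330
→ Q = 6050·(1320 − 330)/(330 − 33.00) = 20170 L/s.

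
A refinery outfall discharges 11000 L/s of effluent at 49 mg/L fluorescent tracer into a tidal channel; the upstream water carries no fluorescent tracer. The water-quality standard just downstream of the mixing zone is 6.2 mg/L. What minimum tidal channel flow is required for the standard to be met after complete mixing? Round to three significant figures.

75900 L/s

Set C_mix = 6.2: (Q·0 + 11000·49.00) / (Q + 11000) = 6.2
→ Q = 11000·(49.00 − 6.2)/(6.2 − 0) = 75940 L/s.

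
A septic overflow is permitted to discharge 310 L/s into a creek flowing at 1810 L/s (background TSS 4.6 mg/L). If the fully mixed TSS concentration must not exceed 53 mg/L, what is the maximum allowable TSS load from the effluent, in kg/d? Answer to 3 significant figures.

8990 kg/d

Mass balance at the limit: 1810·4.600 + 310.0·Cₑ = 2120·53 → Cₑ = 335.6 mg/L.
310.0 L/s = 0.3100 m³/s. Load = 0.3100 m³/s × 335.6 g/m³ × 86 400 s/d = 8989 kg/d.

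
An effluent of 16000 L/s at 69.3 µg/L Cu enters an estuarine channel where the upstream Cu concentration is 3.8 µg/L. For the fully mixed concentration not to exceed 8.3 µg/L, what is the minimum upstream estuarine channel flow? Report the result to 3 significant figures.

Set C_mix = 8.3: (Q·3.800 + 16000·69.30) / (Q + 16000) = 8.3
→ Q = 16000·(69.30 − 8.3)/(8.3 − 3.800) = 216900 L/s.

217000 L/s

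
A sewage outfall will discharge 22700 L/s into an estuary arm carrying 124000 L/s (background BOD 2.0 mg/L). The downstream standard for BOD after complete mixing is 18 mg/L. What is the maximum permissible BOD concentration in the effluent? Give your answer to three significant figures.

At the limit, (Qr·Cr + Qe·Cₑ)/(Qr + Qe) = 18:
Cₑ = (146700·18 − 124000·2.000) / 22700 = 105.4 mg/L.

105 mg/L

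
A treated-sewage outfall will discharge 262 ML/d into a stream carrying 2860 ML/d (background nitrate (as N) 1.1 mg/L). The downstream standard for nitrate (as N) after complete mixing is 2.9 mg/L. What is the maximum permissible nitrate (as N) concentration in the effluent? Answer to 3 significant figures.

At the limit, (Qr·Cr + Qe·Cₑ)/(Qr + Qe) = 2.9:
Cₑ = (3122·2.9 − 2860·1.100) / 262.0 = 22.55 mg/L.

22.5 mg/L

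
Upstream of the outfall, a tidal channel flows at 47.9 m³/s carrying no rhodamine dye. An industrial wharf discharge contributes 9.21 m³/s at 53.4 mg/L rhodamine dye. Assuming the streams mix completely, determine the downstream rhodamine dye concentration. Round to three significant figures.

8.61 mg/L

Flow-weighted average: C = (47.90·0 + 9.210·53.40) / 57.11 = 491.8/57.11 = 8.612 mg/L.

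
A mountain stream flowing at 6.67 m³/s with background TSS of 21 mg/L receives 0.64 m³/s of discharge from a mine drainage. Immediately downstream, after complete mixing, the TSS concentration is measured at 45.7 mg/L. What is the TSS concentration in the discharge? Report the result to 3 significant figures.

Mass balance: 6.670·21.00 + 0.6400·Cₑ = 7.310·45.70
→ Cₑ = (7.310·45.70 − 6.670·21.00) / 0.6400 = 303.1 mg/L.

303 mg/L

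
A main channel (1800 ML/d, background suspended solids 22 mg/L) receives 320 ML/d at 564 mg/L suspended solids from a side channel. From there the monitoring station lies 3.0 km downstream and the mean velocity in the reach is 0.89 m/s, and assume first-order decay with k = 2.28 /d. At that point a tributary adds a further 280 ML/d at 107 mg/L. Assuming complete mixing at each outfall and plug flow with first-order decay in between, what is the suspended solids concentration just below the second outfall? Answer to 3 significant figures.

Mass balance: C = (1800·22.00 + 320.0·564.0) / 2120 = 220100/2120 = 103.8 mg/L; combined flow 2120 ML/d.
Travel time t = 3.0·1000 / 0.89 = 3371 s = 0.9363 h.
Applying C = C₀e^(−kt): 103.8 × 0.9149 = 94.98 mg/L.
Second outfall: C = (2120·94.98 + 280.0·107.0)/2400 = 96.38 mg/L.

96.4 mg/L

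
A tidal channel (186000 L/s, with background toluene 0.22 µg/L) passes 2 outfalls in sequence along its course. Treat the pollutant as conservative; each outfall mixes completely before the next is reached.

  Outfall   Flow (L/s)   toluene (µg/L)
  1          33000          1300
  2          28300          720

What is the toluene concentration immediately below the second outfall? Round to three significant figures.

256 µg/L

Below outfall 1: Q → 219000 L/s, C = (186000·0.2200 + 33000·1300)/219000 = 196.1 µg/L.
Below outfall 2: Q → 247300 L/s, C = (219000·196.1 + 28300·720.0)/247300 = 256.0 µg/L.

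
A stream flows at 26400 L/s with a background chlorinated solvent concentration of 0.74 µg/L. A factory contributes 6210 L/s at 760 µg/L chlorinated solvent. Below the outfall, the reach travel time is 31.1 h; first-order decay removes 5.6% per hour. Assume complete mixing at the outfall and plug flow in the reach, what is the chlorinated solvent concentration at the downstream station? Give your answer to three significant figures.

24.2 µg/L

Flow-weighted average: C = (26400·0.7400 + 6210·760.0) / 32610 = 4739000/32610 = 145.3 µg/L.
5.6%/h lost → k = −ln(1 − 0.056) = 0.05763 h⁻¹.
After decay, C = 145.3 × e^(−kt) = 145.3 × 0.1666 = 24.21 µg/L.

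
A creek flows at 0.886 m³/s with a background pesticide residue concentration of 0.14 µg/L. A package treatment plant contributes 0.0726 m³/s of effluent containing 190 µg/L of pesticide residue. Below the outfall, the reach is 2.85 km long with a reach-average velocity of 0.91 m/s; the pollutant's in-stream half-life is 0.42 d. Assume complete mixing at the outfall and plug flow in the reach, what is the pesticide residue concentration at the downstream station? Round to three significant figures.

Mixed concentration C = ΣQC/ΣQ = (0.8860·0.1400 + 0.07260·190.0) / 0.9586 = 13.92/0.9586 = 14.52 µg/L.
Travel time t = 2.85·1000 / 0.91 = 3132 s = 0.8700 h.
Half-life 0.42 d → k = ln 2 / 0.42 = 1.650 d⁻¹.
Applying C = C₀e^(−kt): 14.52 × 0.9419 = 13.68 µg/L.

13.7 µg/L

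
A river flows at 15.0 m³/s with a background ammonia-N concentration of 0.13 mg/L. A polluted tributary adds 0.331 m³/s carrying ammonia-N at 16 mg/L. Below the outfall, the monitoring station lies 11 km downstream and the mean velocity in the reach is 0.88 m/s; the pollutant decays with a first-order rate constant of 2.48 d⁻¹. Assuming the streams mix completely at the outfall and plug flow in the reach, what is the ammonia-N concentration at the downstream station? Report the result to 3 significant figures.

After mixing, C = (15.00·0.1300 + 0.3310·16.00) / 15.33 = 7.246/15.33 = 0.4726 mg/L.
Travel time t = 11·1000 / 0.88 = 12500 s = 3.472 h.
After decay, C = 0.4726 × e^(−kt) = 0.4726 × 0.6985 = 0.3301 mg/L.

0.330 mg/L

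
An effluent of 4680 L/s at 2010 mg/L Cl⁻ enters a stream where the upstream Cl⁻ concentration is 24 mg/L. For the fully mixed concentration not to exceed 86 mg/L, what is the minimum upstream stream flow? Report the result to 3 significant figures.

145000 L/s

Set C_mix = 86: (Q·24.00 + 4680·2010) / (Q + 4680) = 86
→ Q = 4680·(2010 − 86)/(86 − 24.00) = 145200 L/s.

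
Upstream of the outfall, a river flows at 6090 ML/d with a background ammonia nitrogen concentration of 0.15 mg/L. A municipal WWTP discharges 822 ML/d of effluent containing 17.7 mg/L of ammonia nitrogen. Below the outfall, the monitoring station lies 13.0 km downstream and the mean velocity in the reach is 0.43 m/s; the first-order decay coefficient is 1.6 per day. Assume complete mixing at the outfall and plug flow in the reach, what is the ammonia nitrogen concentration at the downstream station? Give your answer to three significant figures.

1.28 mg/L

Mixed concentration C = ΣQC/ΣQ = (6090·0.1500 + 822.0·17.70) / 6912 = 15460/6912 = 2.237 mg/L.
Travel time t = 13.0·1000 / 0.43 = 30230 s = 8.398 h.
Decay over the reach: 2.237·exp(−kt) = 2.237·0.5713 = 1.278 mg/L.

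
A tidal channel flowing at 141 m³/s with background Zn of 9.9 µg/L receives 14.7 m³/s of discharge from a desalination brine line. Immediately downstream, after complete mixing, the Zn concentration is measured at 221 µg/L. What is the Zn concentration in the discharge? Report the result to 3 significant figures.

2250 µg/L

Mass balance: 141.0·9.900 + 14.70·Cₑ = 155.7·221.0
→ Cₑ = (155.7·221.0 − 141.0·9.900) / 14.70 = 2246 µg/L.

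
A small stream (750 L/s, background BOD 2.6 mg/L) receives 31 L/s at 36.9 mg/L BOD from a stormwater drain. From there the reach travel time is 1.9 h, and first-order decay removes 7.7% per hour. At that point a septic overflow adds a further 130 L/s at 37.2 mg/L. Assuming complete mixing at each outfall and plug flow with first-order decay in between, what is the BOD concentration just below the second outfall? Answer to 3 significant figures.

8.23 mg/L

Conservation of mass: C = (750.0·2.600 + 31.00·36.90) / 781.0 = 3094/781.0 = 3.961 mg/L; combined flow 781.0 L/s.
7.7%/h lost → k = −ln(1 − 0.077) = 0.08013 h⁻¹.
First-order decay: C = 3.961·exp(−k·t) = 3.961·0.8588 = 3.402 mg/L.
At the second outfall, C = (781.0·3.402 + 130.0·37.20) / (781.0 + 130.0) = 8.225 mg/L.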